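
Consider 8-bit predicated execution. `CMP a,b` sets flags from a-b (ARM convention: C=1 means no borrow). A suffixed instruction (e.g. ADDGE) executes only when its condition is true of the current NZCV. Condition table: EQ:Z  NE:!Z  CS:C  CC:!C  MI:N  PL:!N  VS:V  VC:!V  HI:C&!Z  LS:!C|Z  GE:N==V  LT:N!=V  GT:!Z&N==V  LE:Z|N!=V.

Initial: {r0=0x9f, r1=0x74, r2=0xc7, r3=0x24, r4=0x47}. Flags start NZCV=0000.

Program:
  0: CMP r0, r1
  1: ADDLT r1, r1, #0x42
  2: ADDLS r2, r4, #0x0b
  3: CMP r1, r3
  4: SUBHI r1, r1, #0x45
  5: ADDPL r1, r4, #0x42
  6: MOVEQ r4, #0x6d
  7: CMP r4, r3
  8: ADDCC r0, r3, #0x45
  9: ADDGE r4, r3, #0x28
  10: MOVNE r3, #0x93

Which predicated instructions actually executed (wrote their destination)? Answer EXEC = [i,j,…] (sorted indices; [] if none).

0: ✓ CMP  NZCV=0011
1: ✓ ADDLT  r1←0xb6
2: · ADDLS
3: ✓ CMP  NZCV=1010
4: ✓ SUBHI  r1←0x71
5: · ADDPL
6: · MOVEQ
7: ✓ CMP  NZCV=0010
8: · ADDCC
9: ✓ ADDGE  r4←0x4c
10: ✓ MOVNE  r3←0x93

EXEC = [1,4,9,10]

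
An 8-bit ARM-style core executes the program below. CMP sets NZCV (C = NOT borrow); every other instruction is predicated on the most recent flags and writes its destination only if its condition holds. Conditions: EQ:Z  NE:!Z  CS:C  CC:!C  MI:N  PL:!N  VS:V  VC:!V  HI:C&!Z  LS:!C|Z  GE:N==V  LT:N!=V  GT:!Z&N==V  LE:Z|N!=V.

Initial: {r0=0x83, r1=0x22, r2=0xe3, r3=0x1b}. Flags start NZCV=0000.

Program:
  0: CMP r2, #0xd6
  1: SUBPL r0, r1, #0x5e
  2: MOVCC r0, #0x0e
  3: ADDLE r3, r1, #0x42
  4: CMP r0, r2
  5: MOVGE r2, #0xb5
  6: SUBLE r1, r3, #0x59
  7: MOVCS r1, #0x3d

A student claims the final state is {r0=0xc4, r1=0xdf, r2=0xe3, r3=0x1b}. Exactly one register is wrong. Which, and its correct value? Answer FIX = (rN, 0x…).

FIX = (r1, 0xc2)

0: ✓ CMP  NZCV=0010
1: ✓ SUBPL  r0←0xc4
2: · MOVCC
3: · ADDLE
4: ✓ CMP  NZCV=1000
5: · MOVGE
6: ✓ SUBLE  r1←0xc2
7: · MOVCS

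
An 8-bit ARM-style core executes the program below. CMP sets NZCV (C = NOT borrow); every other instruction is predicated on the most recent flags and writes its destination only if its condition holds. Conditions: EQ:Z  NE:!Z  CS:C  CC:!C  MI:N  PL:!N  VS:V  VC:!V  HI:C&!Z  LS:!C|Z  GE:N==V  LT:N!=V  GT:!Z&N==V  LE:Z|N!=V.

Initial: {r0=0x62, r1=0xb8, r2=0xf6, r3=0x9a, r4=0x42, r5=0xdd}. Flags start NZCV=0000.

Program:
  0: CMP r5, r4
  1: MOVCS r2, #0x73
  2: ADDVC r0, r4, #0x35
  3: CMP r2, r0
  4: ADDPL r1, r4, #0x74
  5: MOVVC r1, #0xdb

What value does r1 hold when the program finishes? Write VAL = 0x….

0: ✓ CMP  NZCV=1010
1: ✓ MOVCS  r2←0x73
2: ✓ ADDVC  r0←0x77
3: ✓ CMP  NZCV=1000
4: · ADDPL
5: ✓ MOVVC  r1←0xdb

VAL = 0xdb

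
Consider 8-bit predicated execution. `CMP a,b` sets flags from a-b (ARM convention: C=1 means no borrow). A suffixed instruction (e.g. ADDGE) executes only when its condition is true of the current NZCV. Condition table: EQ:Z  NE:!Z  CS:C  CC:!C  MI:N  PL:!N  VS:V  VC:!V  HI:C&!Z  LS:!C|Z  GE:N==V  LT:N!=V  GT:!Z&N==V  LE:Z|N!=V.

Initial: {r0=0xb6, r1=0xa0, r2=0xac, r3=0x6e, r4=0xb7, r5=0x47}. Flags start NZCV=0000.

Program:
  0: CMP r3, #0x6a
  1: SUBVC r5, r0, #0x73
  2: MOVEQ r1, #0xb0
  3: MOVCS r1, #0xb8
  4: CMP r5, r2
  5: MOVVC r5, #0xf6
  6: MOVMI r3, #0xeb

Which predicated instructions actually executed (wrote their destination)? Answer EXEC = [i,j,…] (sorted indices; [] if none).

EXEC = [1,3,6]

[0] flags=0010 → (cmp)
[1] flags=0010 VC?T → r5=0x43
[2] flags=0010 EQ?F → skip
[3] flags=0010 CS?T → r1=0xb8
[4] flags=1001 → (cmp)
[5] flags=1001 VC?F → skip
[6] flags=1001 MI?T → r3=0xeb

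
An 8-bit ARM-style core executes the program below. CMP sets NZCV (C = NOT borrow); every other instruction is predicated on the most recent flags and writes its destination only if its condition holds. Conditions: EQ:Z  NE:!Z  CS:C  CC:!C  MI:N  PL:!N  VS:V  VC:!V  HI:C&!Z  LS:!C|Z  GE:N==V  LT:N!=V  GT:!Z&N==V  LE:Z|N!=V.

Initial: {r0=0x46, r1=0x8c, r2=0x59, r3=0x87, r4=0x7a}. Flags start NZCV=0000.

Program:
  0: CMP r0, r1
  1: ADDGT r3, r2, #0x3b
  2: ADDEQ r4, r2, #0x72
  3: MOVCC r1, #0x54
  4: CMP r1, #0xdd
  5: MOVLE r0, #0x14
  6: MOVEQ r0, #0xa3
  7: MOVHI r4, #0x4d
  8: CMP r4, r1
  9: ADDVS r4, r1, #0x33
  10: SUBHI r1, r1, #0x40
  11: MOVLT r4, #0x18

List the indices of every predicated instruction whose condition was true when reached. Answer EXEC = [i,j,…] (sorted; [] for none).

EXEC = [1,3,10]

[0] flags=1001 → (cmp)
[1] flags=1001 GT?T → r3=0x94
[2] flags=1001 EQ?F → skip
[3] flags=1001 CC?T → r1=0x54
[4] flags=0000 → (cmp)
[5] flags=0000 LE?F → skip
[6] flags=0000 EQ?F → skip
[7] flags=0000 HI?F → skip
[8] flags=0010 → (cmp)
[9] flags=0010 VS?F → skip
[10] flags=0010 HI?T → r1=0x14
[11] flags=0010 LT?F → skip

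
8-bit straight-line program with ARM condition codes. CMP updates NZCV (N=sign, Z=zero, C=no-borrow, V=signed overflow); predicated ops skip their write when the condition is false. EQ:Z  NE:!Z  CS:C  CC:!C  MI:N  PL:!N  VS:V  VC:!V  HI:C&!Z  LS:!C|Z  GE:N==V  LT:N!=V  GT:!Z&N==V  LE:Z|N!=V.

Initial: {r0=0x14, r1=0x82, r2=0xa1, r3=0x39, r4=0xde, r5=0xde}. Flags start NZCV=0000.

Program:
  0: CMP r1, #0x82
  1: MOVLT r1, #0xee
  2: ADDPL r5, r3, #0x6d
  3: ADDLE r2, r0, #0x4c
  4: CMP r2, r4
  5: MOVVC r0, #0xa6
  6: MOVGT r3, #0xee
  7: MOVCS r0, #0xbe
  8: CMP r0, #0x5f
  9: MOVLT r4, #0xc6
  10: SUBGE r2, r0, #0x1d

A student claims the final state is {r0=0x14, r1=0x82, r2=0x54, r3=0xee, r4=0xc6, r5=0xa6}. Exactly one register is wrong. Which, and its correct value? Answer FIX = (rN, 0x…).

0: ✓ CMP  NZCV=0110
1: · MOVLT
2: ✓ ADDPL  r5←0xa6
3: ✓ ADDLE  r2←0x60
4: ✓ CMP  NZCV=1001
5: · MOVVC
6: ✓ MOVGT  r3←0xee
7: · MOVCS
8: ✓ CMP  NZCV=1000
9: ✓ MOVLT  r4←0xc6
10: · SUBGE

FIX = (r2, 0x60)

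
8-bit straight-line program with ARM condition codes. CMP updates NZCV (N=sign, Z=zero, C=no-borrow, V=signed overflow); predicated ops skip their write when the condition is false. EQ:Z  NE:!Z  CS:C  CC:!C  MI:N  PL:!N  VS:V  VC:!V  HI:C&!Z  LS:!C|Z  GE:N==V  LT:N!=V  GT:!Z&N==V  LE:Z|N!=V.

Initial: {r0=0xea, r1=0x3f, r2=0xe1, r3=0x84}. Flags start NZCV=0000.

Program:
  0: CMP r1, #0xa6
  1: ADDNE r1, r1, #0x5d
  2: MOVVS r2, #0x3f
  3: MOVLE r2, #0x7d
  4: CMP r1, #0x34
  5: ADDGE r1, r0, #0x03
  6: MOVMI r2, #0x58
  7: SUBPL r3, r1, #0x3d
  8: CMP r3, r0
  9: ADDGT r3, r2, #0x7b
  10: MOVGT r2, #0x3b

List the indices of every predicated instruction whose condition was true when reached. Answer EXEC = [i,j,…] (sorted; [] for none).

EXEC = [1,2,7,9,10]

[0] flags=1001 → (cmp)
[1] flags=1001 NE?T → r1=0x9c
[2] flags=1001 VS?T → r2=0x3f
[3] flags=1001 LE?F → skip
[4] flags=0011 → (cmp)
[5] flags=0011 GE?F → skip
[6] flags=0011 MI?F → skip
[7] flags=0011 PL?T → r3=0x5f
[8] flags=0000 → (cmp)
[9] flags=0000 GT?T → r3=0xba
[10] flags=0000 GT?T → r2=0x3b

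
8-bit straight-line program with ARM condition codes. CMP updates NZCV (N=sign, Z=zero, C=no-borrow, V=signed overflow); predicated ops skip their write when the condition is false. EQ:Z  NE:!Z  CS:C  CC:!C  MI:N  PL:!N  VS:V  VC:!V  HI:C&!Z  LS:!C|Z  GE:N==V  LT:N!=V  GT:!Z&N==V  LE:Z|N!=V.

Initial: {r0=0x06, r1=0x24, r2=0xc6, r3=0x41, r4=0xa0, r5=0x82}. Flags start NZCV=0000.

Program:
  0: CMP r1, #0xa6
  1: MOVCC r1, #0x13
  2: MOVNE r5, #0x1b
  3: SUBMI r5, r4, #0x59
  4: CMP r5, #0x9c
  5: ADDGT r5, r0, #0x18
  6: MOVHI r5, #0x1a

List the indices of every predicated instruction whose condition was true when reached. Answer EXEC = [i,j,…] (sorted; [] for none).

EXEC = [1,2,5]

[0] flags=0000 → (cmp)
[1] flags=0000 CC?T → r1=0x13
[2] flags=0000 NE?T → r5=0x1b
[3] flags=0000 MI?F → skip
[4] flags=0000 → (cmp)
[5] flags=0000 GT?T → r5=0x1e
[6] flags=0000 HI?F → skip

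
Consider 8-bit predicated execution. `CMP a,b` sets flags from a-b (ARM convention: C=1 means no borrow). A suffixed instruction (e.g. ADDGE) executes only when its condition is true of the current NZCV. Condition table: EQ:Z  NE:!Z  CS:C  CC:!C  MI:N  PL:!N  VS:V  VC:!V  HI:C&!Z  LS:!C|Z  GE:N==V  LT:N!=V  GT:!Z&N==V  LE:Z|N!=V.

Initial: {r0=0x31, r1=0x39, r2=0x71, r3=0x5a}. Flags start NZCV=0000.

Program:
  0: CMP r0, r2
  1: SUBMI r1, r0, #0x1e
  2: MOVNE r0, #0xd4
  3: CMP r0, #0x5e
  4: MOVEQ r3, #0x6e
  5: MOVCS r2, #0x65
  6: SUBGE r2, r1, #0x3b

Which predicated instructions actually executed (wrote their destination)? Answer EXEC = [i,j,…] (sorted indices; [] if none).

[0] flags=1000 → (cmp)
[1] flags=1000 MI?T → r1=0x13
[2] flags=1000 NE?T → r0=0xd4
[3] flags=0011 → (cmp)
[4] flags=0011 EQ?F → skip
[5] flags=0011 CS?T → r2=0x65
[6] flags=0011 GE?F → skip

EXEC = [1,2,5]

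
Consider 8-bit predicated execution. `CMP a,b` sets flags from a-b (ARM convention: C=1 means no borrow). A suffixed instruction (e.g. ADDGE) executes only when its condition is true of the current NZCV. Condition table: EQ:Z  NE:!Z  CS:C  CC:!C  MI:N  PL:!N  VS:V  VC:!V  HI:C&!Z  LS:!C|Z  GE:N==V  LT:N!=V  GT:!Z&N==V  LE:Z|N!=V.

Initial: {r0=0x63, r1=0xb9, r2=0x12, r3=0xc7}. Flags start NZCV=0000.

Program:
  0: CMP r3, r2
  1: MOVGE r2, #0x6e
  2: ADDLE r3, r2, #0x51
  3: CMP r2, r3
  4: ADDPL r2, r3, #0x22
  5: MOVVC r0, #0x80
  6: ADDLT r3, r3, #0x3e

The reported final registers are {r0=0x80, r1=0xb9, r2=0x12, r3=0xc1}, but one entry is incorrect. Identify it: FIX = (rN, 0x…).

FIX = (r3, 0xa1)

[0] flags=1010 → (cmp)
[1] flags=1010 GE?F → skip
[2] flags=1010 LE?T → r3=0x63
[3] flags=1000 → (cmp)
[4] flags=1000 PL?F → skip
[5] flags=1000 VC?T → r0=0x80
[6] flags=1000 LT?T → r3=0xa1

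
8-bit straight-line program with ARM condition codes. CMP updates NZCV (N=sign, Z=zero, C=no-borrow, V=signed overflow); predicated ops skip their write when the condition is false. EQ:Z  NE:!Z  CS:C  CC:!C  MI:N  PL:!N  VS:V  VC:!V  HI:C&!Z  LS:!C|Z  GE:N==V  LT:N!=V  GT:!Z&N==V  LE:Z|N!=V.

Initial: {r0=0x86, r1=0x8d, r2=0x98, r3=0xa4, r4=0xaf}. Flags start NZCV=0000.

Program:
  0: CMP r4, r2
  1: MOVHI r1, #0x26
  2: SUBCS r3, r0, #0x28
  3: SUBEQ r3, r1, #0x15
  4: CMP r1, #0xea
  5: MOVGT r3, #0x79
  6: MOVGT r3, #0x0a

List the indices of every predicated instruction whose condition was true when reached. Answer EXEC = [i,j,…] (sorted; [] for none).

[0] flags=0010 → (cmp)
[1] flags=0010 HI?T → r1=0x26
[2] flags=0010 CS?T → r3=0x5e
[3] flags=0010 EQ?F → skip
[4] flags=0000 → (cmp)
[5] flags=0000 GT?T → r3=0x79
[6] flags=0000 GT?T → r3=0x0a

EXEC = [1,2,5,6]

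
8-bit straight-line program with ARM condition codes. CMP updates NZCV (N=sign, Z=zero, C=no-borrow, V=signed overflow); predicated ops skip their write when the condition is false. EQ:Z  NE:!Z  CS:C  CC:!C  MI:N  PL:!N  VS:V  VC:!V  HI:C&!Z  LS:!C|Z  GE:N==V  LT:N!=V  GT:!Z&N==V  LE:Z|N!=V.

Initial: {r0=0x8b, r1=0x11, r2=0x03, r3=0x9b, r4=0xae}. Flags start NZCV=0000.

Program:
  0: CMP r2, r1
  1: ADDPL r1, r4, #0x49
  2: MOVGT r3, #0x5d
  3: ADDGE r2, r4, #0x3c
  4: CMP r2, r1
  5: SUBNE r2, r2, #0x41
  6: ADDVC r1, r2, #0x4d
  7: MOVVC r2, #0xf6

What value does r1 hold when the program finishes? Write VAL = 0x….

VAL = 0x0f

0: ✓ CMP  NZCV=1000
1: · ADDPL
2: · MOVGT
3: · ADDGE
4: ✓ CMP  NZCV=1000
5: ✓ SUBNE  r2←0xc2
6: ✓ ADDVC  r1←0x0f
7: ✓ MOVVC  r2←0xf6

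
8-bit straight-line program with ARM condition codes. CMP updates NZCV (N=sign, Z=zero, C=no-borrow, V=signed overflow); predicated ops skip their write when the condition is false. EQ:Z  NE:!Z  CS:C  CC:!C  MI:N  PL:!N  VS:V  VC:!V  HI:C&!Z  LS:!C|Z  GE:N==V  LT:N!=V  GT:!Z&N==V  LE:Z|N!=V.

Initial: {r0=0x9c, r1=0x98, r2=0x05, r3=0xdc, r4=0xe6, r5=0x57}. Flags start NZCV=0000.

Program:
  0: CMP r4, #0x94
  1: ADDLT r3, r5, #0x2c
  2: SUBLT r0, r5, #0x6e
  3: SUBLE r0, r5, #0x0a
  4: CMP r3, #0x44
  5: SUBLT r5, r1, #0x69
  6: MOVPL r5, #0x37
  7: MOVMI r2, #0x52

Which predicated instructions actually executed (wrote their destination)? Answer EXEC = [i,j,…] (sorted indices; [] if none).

[0] flags=0010 → (cmp)
[1] flags=0010 LT?F → skip
[2] flags=0010 LT?F → skip
[3] flags=0010 LE?F → skip
[4] flags=1010 → (cmp)
[5] flags=1010 LT?T → r5=0x2f
[6] flags=1010 PL?F → skip
[7] flags=1010 MI?T → r2=0x52

EXEC = [5,7]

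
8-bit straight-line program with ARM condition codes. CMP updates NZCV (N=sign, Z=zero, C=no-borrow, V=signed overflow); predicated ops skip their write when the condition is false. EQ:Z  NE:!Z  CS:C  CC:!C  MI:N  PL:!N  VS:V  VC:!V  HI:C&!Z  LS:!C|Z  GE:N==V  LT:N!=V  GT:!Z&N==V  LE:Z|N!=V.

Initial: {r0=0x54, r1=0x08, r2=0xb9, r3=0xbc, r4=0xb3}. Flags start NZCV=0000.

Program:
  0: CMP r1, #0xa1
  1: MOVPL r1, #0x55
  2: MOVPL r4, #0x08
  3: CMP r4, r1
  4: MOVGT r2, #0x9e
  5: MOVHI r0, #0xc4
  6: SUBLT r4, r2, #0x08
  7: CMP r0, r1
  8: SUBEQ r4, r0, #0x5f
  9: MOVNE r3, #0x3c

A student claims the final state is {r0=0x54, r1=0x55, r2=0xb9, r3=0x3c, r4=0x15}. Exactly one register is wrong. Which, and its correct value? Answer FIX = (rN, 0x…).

FIX = (r4, 0xb1)

0: ✓ CMP  NZCV=0000
1: ✓ MOVPL  r1←0x55
2: ✓ MOVPL  r4←0x08
3: ✓ CMP  NZCV=1000
4: · MOVGT
5: · MOVHI
6: ✓ SUBLT  r4←0xb1
7: ✓ CMP  NZCV=1000
8: · SUBEQ
9: ✓ MOVNE  r3←0x3c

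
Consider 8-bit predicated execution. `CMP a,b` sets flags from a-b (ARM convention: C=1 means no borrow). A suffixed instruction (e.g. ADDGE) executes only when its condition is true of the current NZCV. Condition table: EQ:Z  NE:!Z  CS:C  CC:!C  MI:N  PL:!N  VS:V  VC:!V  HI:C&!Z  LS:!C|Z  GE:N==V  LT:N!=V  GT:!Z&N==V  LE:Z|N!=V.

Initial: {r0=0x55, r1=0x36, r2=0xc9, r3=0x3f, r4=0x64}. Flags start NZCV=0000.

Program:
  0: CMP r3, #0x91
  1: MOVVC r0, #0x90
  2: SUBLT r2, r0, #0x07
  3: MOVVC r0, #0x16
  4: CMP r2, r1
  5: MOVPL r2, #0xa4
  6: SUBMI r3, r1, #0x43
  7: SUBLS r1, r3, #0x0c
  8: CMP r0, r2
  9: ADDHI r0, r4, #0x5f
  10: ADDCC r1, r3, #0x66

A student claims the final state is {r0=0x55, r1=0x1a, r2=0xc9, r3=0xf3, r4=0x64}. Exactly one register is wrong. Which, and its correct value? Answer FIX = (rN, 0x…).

[0] flags=1001 → (cmp)
[1] flags=1001 VC?F → skip
[2] flags=1001 LT?F → skip
[3] flags=1001 VC?F → skip
[4] flags=1010 → (cmp)
[5] flags=1010 PL?F → skip
[6] flags=1010 MI?T → r3=0xf3
[7] flags=1010 LS?F → skip
[8] flags=1001 → (cmp)
[9] flags=1001 HI?F → skip
[10] flags=1001 CC?T → r1=0x59

FIX = (r1, 0x59)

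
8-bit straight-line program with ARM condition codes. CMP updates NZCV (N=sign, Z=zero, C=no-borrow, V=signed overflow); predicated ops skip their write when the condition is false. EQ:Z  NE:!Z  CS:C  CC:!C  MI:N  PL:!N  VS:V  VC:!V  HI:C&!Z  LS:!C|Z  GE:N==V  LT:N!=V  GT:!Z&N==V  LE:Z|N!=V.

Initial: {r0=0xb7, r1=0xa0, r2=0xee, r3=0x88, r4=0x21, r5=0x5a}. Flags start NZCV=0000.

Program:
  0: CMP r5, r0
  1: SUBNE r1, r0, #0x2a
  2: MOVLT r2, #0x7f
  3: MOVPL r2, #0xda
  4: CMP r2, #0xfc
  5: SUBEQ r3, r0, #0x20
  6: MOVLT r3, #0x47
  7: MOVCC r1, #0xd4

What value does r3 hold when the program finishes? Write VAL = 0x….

VAL = 0x47

0: ✓ CMP  NZCV=1001
1: ✓ SUBNE  r1←0x8d
2: · MOVLT
3: · MOVPL
4: ✓ CMP  NZCV=1000
5: · SUBEQ
6: ✓ MOVLT  r3←0x47
7: ✓ MOVCC  r1←0xd4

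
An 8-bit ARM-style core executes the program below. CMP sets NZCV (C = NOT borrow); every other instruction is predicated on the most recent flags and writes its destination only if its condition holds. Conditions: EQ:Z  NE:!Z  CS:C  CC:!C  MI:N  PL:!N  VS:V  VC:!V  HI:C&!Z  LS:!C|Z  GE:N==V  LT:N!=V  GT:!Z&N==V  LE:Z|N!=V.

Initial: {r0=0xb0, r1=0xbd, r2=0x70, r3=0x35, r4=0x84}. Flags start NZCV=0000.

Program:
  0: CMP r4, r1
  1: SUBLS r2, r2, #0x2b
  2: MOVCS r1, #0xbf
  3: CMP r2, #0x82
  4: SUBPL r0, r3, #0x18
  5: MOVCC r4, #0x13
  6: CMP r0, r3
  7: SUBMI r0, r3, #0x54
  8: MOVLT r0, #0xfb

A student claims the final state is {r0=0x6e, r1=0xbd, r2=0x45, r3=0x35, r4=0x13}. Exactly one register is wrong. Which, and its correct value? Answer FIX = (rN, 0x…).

[0] flags=1000 → (cmp)
[1] flags=1000 LS?T → r2=0x45
[2] flags=1000 CS?F → skip
[3] flags=1001 → (cmp)
[4] flags=1001 PL?F → skip
[5] flags=1001 CC?T → r4=0x13
[6] flags=0011 → (cmp)
[7] flags=0011 MI?F → skip
[8] flags=0011 LT?T → r0=0xfb

FIX = (r0, 0xfb)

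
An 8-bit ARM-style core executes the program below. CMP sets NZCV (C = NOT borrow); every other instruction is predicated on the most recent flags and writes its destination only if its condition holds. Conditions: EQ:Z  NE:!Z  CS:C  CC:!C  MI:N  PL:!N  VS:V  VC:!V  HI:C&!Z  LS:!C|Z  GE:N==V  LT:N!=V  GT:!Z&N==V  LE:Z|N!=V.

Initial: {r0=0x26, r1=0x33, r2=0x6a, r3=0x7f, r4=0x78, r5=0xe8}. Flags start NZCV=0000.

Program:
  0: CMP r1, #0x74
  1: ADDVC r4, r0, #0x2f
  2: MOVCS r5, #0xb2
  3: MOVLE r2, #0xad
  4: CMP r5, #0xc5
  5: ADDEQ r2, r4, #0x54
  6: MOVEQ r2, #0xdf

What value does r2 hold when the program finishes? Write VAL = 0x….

0: ✓ CMP  NZCV=1000
1: ✓ ADDVC  r4←0x55
2: · MOVCS
3: ✓ MOVLE  r2←0xad
4: ✓ CMP  NZCV=0010
5: · ADDEQ
6: · MOVEQ

VAL = 0xad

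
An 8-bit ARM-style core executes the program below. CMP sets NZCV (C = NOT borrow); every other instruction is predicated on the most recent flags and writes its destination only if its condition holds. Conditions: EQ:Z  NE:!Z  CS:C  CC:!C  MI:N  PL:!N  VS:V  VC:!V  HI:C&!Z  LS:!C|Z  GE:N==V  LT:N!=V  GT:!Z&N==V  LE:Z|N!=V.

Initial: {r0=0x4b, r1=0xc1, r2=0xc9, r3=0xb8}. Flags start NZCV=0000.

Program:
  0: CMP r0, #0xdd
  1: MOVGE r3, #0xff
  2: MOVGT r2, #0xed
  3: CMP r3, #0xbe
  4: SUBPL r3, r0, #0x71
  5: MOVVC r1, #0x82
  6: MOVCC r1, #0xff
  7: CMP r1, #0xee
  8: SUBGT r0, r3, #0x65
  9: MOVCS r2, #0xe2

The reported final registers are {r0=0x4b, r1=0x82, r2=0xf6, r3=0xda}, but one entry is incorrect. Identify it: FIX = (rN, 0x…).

FIX = (r2, 0xed)

[0] flags=0000 → (cmp)
[1] flags=0000 GE?T → r3=0xff
[2] flags=0000 GT?T → r2=0xed
[3] flags=0010 → (cmp)
[4] flags=0010 PL?T → r3=0xda
[5] flags=0010 VC?T → r1=0x82
[6] flags=0010 CC?F → skip
[7] flags=1000 → (cmp)
[8] flags=1000 GT?F → skip
[9] flags=1000 CS?F → skip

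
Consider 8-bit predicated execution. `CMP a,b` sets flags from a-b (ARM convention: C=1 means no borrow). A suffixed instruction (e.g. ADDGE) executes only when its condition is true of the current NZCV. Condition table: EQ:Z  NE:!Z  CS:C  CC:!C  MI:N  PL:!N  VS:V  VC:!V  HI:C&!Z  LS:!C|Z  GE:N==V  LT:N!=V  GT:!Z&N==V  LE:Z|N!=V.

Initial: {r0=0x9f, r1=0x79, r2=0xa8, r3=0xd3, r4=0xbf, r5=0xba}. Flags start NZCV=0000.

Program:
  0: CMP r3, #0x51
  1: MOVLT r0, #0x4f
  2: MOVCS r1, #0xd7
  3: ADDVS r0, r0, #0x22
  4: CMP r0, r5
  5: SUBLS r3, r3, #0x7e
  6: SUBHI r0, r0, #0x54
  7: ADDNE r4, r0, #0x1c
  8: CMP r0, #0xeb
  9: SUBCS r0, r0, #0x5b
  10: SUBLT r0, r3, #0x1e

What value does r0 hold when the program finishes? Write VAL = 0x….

VAL = 0x4f

0: ✓ CMP  NZCV=1010
1: ✓ MOVLT  r0←0x4f
2: ✓ MOVCS  r1←0xd7
3: · ADDVS
4: ✓ CMP  NZCV=1001
5: ✓ SUBLS  r3←0x55
6: · SUBHI
7: ✓ ADDNE  r4←0x6b
8: ✓ CMP  NZCV=0000
9: · SUBCS
10: · SUBLT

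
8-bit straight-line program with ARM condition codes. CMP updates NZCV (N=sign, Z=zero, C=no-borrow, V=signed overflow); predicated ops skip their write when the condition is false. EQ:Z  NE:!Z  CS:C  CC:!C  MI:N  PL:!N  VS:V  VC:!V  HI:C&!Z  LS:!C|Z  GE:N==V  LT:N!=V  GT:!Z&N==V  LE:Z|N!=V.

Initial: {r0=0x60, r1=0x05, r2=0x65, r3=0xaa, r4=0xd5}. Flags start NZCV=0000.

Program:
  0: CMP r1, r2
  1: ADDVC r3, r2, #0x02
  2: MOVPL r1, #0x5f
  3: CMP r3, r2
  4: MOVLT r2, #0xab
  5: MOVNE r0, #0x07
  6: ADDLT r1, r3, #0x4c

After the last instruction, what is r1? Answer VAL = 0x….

[0] flags=1000 → (cmp)
[1] flags=1000 VC?T → r3=0x67
[2] flags=1000 PL?F → skip
[3] flags=0010 → (cmp)
[4] flags=0010 LT?F → skip
[5] flags=0010 NE?T → r0=0x07
[6] flags=0010 LT?F → skip

VAL = 0x05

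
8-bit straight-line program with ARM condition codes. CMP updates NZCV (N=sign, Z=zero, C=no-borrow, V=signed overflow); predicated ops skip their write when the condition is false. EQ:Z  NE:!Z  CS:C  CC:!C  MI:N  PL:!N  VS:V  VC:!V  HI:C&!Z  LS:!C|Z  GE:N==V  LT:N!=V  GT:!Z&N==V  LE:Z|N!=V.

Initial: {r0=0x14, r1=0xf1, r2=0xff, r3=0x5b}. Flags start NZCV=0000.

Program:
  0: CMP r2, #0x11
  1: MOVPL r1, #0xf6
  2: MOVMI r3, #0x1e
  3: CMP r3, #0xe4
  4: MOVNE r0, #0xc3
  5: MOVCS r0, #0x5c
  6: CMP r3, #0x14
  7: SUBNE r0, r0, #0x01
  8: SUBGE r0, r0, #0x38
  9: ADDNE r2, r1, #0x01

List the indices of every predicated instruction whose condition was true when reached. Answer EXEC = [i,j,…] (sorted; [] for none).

EXEC = [2,4,7,8,9]

0: ✓ CMP  NZCV=1010
1: · MOVPL
2: ✓ MOVMI  r3←0x1e
3: ✓ CMP  NZCV=0000
4: ✓ MOVNE  r0←0xc3
5: · MOVCS
6: ✓ CMP  NZCV=0010
7: ✓ SUBNE  r0←0xc2
8: ✓ SUBGE  r0←0x8a
9: ✓ ADDNE  r2←0xf2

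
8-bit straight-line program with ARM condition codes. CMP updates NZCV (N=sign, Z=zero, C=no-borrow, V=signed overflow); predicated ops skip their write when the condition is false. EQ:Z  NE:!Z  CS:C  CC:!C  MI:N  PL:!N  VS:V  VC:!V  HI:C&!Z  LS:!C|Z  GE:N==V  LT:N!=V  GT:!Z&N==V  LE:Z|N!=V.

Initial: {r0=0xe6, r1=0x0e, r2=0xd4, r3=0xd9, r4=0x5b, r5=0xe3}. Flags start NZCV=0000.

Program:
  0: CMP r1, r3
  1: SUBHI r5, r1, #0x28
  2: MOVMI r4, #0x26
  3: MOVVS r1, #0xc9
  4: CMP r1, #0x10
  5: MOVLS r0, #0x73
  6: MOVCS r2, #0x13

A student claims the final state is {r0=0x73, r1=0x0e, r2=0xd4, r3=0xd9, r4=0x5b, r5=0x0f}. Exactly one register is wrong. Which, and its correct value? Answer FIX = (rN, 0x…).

0: ✓ CMP  NZCV=0000
1: · SUBHI
2: · MOVMI
3: · MOVVS
4: ✓ CMP  NZCV=1000
5: ✓ MOVLS  r0←0x73
6: · MOVCS

FIX = (r5, 0xe3)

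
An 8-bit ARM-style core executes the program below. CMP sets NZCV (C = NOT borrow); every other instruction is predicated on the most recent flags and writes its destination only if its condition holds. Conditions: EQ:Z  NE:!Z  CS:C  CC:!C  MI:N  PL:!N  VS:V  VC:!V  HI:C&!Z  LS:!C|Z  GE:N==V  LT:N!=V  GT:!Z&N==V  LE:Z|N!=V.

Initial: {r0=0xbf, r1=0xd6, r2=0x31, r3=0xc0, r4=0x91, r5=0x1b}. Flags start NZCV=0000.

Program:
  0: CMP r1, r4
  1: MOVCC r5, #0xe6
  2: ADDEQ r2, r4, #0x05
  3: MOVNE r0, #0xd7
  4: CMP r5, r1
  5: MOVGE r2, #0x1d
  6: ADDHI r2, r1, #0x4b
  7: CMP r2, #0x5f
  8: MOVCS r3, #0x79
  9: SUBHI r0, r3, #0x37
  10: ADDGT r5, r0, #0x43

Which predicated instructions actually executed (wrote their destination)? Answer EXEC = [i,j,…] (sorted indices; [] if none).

[0] flags=0010 → (cmp)
[1] flags=0010 CC?F → skip
[2] flags=0010 EQ?F → skip
[3] flags=0010 NE?T → r0=0xd7
[4] flags=0000 → (cmp)
[5] flags=0000 GE?T → r2=0x1d
[6] flags=0000 HI?F → skip
[7] flags=1000 → (cmp)
[8] flags=1000 CS?F → skip
[9] flags=1000 HI?F → skip
[10] flags=1000 GT?F → skip

EXEC = [3,5]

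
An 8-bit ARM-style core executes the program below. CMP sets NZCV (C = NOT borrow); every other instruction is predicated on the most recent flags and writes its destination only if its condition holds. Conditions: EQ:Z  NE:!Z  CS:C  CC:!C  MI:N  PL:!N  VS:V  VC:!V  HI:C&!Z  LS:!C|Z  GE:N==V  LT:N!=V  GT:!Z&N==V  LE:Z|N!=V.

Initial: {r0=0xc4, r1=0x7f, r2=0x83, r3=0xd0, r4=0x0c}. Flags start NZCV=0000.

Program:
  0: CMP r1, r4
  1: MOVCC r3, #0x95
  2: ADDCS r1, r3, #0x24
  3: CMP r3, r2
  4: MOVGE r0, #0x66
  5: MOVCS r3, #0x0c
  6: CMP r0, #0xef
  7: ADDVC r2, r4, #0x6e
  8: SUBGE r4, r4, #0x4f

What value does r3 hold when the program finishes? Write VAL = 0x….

0: ✓ CMP  NZCV=0010
1: · MOVCC
2: ✓ ADDCS  r1←0xf4
3: ✓ CMP  NZCV=0010
4: ✓ MOVGE  r0←0x66
5: ✓ MOVCS  r3←0x0c
6: ✓ CMP  NZCV=0000
7: ✓ ADDVC  r2←0x7a
8: ✓ SUBGE  r4←0xbd

VAL = 0x0c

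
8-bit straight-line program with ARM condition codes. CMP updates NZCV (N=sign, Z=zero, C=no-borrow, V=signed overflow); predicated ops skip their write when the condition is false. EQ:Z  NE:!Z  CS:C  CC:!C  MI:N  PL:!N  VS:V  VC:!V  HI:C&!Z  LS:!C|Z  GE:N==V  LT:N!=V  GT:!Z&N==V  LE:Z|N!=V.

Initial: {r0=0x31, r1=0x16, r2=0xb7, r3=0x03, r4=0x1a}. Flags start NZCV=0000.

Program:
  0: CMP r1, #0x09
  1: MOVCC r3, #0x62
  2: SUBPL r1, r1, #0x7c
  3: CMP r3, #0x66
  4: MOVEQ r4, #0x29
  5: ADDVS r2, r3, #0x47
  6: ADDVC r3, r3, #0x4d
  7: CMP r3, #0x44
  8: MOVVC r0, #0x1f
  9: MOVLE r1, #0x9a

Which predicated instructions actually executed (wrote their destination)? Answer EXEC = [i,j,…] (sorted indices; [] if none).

EXEC = [2,6,8]

[0] flags=0010 → (cmp)
[1] flags=0010 CC?F → skip
[2] flags=0010 PL?T → r1=0x9a
[3] flags=1000 → (cmp)
[4] flags=1000 EQ?F → skip
[5] flags=1000 VS?F → skip
[6] flags=1000 VC?T → r3=0x50
[7] flags=0010 → (cmp)
[8] flags=0010 VC?T → r0=0x1f
[9] flags=0010 LE?F → skip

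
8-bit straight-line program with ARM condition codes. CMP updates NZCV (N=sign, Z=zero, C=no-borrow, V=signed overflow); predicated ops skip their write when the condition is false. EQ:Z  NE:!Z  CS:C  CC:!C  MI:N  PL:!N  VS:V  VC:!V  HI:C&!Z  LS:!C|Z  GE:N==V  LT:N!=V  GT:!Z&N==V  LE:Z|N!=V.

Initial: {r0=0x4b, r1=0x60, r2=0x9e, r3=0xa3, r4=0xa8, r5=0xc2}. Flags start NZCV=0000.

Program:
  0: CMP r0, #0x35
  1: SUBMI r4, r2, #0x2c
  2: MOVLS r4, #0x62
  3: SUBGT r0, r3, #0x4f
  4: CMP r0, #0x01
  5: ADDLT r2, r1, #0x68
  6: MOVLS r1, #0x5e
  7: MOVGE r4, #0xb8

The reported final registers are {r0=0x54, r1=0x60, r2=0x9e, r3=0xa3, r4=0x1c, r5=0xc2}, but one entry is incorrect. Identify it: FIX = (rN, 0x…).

[0] flags=0010 → (cmp)
[1] flags=0010 MI?F → skip
[2] flags=0010 LS?F → skip
[3] flags=0010 GT?T → r0=0x54
[4] flags=0010 → (cmp)
[5] flags=0010 LT?F → skip
[6] flags=0010 LS?F → skip
[7] flags=0010 GE?T → r4=0xb8

FIX = (r4, 0xb8)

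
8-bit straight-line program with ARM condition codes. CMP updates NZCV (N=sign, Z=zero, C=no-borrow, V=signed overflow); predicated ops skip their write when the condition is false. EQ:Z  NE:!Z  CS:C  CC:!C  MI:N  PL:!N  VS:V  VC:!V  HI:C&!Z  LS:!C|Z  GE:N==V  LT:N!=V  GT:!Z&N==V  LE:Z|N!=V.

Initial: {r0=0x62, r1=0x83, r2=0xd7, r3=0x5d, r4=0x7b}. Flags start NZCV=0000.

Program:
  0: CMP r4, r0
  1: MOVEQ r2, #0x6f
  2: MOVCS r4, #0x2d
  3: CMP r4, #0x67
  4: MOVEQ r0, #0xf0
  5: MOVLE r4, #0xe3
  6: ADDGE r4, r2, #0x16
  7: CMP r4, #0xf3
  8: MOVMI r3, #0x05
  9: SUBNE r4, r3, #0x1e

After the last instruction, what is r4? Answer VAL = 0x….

[0] flags=0010 → (cmp)
[1] flags=0010 EQ?F → skip
[2] flags=0010 CS?T → r4=0x2d
[3] flags=1000 → (cmp)
[4] flags=1000 EQ?F → skip
[5] flags=1000 LE?T → r4=0xe3
[6] flags=1000 GE?F → skip
[7] flags=1000 → (cmp)
[8] flags=1000 MI?T → r3=0x05
[9] flags=1000 NE?T → r4=0xe7

VAL = 0xe7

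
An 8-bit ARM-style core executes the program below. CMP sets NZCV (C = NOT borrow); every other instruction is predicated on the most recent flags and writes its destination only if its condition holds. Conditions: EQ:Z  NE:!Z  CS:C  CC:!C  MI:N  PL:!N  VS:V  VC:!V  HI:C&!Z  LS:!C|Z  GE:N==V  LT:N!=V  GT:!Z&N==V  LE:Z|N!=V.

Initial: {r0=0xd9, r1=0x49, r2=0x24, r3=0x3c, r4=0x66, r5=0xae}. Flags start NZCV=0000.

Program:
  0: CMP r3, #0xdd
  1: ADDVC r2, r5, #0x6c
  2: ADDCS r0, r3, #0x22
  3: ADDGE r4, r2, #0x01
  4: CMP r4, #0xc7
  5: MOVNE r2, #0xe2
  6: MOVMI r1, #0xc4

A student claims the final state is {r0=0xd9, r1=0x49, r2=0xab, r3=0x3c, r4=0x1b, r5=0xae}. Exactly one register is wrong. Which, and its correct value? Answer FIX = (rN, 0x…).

FIX = (r2, 0xe2)

0: ✓ CMP  NZCV=0000
1: ✓ ADDVC  r2←0x1a
2: · ADDCS
3: ✓ ADDGE  r4←0x1b
4: ✓ CMP  NZCV=0000
5: ✓ MOVNE  r2←0xe2
6: · MOVMI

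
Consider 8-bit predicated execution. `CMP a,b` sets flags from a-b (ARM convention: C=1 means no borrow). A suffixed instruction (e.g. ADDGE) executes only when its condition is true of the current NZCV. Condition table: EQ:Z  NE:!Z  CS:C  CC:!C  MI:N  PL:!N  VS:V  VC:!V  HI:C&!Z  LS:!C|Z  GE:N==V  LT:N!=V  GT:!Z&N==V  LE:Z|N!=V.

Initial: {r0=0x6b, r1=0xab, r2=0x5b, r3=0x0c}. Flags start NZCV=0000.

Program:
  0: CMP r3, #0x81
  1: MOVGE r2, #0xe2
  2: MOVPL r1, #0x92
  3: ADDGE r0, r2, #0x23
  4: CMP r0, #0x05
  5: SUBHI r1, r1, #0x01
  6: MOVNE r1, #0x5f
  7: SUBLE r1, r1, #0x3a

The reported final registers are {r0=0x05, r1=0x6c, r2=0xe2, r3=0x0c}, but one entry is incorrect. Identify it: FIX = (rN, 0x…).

[0] flags=1001 → (cmp)
[1] flags=1001 GE?T → r2=0xe2
[2] flags=1001 PL?F → skip
[3] flags=1001 GE?T → r0=0x05
[4] flags=0110 → (cmp)
[5] flags=0110 HI?F → skip
[6] flags=0110 NE?F → skip
[7] flags=0110 LE?T → r1=0x71

FIX = (r1, 0x71)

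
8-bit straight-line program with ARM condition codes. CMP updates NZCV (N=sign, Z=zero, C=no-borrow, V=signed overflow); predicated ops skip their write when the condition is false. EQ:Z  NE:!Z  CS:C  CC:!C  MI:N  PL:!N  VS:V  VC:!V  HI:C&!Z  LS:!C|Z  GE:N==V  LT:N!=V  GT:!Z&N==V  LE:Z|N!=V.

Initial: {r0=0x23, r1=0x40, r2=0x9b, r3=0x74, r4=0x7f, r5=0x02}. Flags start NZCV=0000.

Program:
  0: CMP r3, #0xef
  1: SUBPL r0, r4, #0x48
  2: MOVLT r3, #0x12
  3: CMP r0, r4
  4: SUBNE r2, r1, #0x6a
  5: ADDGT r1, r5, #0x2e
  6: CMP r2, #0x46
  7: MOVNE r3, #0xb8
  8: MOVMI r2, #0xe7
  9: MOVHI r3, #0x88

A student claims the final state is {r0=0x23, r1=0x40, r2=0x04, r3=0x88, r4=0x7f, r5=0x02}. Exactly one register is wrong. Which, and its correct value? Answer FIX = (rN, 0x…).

0: ✓ CMP  NZCV=1001
1: · SUBPL
2: · MOVLT
3: ✓ CMP  NZCV=1000
4: ✓ SUBNE  r2←0xd6
5: · ADDGT
6: ✓ CMP  NZCV=1010
7: ✓ MOVNE  r3←0xb8
8: ✓ MOVMI  r2←0xe7
9: ✓ MOVHI  r3←0x88

FIX = (r2, 0xe7)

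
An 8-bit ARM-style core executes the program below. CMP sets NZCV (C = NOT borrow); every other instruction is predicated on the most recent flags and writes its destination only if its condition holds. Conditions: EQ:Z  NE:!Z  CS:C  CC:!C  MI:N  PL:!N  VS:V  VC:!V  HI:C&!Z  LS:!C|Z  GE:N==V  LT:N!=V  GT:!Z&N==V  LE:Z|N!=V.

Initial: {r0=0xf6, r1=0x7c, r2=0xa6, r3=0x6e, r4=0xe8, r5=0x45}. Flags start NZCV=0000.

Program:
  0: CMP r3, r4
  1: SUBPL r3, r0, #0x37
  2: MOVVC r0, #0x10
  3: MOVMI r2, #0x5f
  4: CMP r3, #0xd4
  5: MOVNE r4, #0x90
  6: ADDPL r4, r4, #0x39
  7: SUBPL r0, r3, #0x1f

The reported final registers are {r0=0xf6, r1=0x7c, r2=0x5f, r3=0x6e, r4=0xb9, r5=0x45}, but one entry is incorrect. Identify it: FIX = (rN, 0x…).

FIX = (r4, 0x90)

[0] flags=1001 → (cmp)
[1] flags=1001 PL?F → skip
[2] flags=1001 VC?F → skip
[3] flags=1001 MI?T → r2=0x5f
[4] flags=1001 → (cmp)
[5] flags=1001 NE?T → r4=0x90
[6] flags=1001 PL?F → skip
[7] flags=1001 PL?F → skip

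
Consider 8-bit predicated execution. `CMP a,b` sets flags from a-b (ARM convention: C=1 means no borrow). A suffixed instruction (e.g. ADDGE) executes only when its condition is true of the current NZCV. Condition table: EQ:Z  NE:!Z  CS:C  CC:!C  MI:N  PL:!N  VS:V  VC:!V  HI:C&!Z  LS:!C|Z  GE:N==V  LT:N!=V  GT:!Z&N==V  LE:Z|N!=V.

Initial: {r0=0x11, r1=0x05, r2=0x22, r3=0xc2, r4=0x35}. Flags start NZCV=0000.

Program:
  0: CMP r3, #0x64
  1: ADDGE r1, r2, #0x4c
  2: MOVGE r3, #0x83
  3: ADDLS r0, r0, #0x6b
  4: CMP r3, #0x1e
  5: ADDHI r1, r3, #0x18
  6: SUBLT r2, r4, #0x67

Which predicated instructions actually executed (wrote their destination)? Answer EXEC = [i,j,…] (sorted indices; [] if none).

EXEC = [5,6]

[0] flags=0011 → (cmp)
[1] flags=0011 GE?F → skip
[2] flags=0011 GE?F → skip
[3] flags=0011 LS?F → skip
[4] flags=1010 → (cmp)
[5] flags=1010 HI?T → r1=0xda
[6] flags=1010 LT?T → r2=0xce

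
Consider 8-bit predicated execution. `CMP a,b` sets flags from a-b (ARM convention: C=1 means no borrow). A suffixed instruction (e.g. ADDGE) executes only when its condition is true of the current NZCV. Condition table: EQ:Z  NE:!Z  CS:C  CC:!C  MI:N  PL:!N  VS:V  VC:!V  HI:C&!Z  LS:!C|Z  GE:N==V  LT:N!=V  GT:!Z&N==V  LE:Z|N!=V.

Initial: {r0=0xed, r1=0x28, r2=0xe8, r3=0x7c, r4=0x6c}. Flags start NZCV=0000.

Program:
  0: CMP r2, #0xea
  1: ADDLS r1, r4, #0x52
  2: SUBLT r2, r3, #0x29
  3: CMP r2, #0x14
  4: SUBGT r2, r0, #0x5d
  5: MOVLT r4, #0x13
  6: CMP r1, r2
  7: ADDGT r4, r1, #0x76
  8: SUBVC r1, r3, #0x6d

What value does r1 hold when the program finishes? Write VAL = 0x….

[0] flags=1000 → (cmp)
[1] flags=1000 LS?T → r1=0xbe
[2] flags=1000 LT?T → r2=0x53
[3] flags=0010 → (cmp)
[4] flags=0010 GT?T → r2=0x90
[5] flags=0010 LT?F → skip
[6] flags=0010 → (cmp)
[7] flags=0010 GT?T → r4=0x34
[8] flags=0010 VC?T → r1=0x0f

VAL = 0x0f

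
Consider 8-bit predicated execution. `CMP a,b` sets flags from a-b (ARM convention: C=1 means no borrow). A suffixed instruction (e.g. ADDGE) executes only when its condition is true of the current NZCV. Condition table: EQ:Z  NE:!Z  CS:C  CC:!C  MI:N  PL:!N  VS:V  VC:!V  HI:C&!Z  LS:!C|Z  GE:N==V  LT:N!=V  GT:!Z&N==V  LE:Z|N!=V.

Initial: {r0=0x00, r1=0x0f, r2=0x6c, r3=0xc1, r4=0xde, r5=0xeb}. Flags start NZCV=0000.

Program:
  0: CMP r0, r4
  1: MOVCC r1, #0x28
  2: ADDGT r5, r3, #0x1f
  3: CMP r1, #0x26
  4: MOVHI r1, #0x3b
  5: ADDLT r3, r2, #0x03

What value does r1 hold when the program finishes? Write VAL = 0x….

VAL = 0x3b

[0] flags=0000 → (cmp)
[1] flags=0000 CC?T → r1=0x28
[2] flags=0000 GT?T → r5=0xe0
[3] flags=0010 → (cmp)
[4] flags=0010 HI?T → r1=0x3b
[5] flags=0010 LT?F → skip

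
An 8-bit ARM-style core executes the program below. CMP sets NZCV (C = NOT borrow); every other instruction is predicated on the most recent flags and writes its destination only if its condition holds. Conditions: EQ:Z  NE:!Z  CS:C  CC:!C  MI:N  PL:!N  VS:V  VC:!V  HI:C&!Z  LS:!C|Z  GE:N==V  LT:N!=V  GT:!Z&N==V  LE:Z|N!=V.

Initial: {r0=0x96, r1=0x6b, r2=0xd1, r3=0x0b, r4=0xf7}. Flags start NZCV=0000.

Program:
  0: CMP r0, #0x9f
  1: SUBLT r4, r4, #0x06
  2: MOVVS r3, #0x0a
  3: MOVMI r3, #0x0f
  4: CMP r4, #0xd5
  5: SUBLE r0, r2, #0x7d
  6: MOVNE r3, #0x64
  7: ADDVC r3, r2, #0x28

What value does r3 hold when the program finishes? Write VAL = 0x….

VAL = 0xf9

[0] flags=1000 → (cmp)
[1] flags=1000 LT?T → r4=0xf1
[2] flags=1000 VS?F → skip
[3] flags=1000 MI?T → r3=0x0f
[4] flags=0010 → (cmp)
[5] flags=0010 LE?F → skip
[6] flags=0010 NE?T → r3=0x64
[7] flags=0010 VC?T → r3=0xf9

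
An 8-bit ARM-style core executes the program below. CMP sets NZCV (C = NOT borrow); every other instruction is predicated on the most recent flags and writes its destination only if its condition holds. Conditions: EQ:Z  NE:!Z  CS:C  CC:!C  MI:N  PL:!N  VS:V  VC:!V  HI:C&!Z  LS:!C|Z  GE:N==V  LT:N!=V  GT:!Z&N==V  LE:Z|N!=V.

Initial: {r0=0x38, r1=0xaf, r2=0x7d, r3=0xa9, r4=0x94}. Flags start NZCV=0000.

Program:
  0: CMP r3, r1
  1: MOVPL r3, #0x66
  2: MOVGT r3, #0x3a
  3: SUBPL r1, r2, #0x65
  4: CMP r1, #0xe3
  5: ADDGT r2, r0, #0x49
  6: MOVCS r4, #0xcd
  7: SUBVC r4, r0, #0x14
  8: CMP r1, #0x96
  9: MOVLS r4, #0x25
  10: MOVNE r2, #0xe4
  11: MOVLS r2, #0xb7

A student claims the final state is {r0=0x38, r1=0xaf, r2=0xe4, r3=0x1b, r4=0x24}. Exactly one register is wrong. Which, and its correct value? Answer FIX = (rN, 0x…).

[0] flags=1000 → (cmp)
[1] flags=1000 PL?F → skip
[2] flags=1000 GT?F → skip
[3] flags=1000 PL?F → skip
[4] flags=1000 → (cmp)
[5] flags=1000 GT?F → skip
[6] flags=1000 CS?F → skip
[7] flags=1000 VC?T → r4=0x24
[8] flags=0010 → (cmp)
[9] flags=0010 LS?F → skip
[10] flags=0010 NE?T → r2=0xe4
[11] flags=0010 LS?F → skip

FIX = (r3, 0xa9)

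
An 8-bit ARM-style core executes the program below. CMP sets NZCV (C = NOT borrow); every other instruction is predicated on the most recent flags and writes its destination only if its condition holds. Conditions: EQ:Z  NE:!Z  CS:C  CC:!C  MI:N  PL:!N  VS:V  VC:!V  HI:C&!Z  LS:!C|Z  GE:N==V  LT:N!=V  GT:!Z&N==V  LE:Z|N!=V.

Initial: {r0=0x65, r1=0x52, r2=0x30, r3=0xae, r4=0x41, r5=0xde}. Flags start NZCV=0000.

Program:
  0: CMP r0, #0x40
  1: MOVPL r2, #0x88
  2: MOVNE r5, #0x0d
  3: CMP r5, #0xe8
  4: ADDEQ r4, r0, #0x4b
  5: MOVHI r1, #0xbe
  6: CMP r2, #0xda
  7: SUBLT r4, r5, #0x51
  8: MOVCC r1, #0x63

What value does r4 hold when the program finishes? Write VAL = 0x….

VAL = 0xbc

[0] flags=0010 → (cmp)
[1] flags=0010 PL?T → r2=0x88
[2] flags=0010 NE?T → r5=0x0d
[3] flags=0000 → (cmp)
[4] flags=0000 EQ?F → skip
[5] flags=0000 HI?F → skip
[6] flags=1000 → (cmp)
[7] flags=1000 LT?T → r4=0xbc
[8] flags=1000 CC?T → r1=0x63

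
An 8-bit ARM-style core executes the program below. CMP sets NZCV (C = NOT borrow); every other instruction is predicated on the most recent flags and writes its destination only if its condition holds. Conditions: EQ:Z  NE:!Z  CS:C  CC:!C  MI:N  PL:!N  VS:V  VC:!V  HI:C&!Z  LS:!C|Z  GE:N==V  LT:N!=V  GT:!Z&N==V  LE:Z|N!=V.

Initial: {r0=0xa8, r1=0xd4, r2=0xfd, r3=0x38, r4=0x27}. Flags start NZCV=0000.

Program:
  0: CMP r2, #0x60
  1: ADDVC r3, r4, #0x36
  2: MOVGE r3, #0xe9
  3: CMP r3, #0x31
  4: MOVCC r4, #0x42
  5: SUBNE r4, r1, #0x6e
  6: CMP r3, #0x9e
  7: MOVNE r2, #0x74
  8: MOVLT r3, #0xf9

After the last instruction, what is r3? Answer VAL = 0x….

0: ✓ CMP  NZCV=1010
1: ✓ ADDVC  r3←0x5d
2: · MOVGE
3: ✓ CMP  NZCV=0010
4: · MOVCC
5: ✓ SUBNE  r4←0x66
6: ✓ CMP  NZCV=1001
7: ✓ MOVNE  r2←0x74
8: · MOVLT

VAL = 0x5d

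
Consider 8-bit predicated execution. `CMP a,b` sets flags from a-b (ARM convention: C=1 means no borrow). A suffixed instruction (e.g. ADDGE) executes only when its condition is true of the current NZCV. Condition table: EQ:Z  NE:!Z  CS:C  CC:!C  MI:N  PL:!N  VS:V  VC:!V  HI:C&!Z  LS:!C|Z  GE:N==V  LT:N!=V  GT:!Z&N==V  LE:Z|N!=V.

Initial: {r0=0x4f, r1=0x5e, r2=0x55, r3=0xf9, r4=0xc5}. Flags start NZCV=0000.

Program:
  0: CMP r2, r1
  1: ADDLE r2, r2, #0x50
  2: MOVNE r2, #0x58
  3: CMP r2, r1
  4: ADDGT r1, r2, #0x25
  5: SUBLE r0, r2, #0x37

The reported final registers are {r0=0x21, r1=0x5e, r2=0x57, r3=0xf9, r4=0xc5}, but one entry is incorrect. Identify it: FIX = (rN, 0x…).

FIX = (r2, 0x58)

[0] flags=1000 → (cmp)
[1] flags=1000 LE?T → r2=0xa5
[2] flags=1000 NE?T → r2=0x58
[3] flags=1000 → (cmp)
[4] flags=1000 GT?F → skip
[5] flags=1000 LE?T → r0=0x21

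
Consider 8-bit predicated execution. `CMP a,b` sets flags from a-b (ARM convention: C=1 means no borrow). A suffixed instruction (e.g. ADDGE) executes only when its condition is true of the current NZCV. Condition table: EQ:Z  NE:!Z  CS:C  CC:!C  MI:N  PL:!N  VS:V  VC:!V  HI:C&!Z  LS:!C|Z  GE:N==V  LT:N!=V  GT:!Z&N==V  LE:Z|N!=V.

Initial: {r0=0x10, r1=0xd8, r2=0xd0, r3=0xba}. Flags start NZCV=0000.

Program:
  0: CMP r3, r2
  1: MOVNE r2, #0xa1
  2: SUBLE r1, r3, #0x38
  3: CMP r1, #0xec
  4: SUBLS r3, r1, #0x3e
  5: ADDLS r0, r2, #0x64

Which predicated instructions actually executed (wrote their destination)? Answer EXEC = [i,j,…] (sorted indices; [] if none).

EXEC = [1,2,4,5]

[0] flags=1000 → (cmp)
[1] flags=1000 NE?T → r2=0xa1
[2] flags=1000 LE?T → r1=0x82
[3] flags=1000 → (cmp)
[4] flags=1000 LS?T → r3=0x44
[5] flags=1000 LS?T → r0=0x05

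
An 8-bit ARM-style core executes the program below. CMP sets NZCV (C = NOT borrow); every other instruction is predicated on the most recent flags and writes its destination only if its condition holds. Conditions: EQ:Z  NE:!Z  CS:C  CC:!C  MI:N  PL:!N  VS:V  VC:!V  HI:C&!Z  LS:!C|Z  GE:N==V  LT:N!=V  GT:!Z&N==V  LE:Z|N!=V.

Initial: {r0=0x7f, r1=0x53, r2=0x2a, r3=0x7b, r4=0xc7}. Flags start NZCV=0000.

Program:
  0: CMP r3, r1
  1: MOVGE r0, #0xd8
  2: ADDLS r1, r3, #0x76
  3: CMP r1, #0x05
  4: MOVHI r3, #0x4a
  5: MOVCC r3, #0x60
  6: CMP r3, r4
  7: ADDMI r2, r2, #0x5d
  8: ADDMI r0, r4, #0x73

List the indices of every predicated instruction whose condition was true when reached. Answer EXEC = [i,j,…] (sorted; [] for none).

[0] flags=0010 → (cmp)
[1] flags=0010 GE?T → r0=0xd8
[2] flags=0010 LS?F → skip
[3] flags=0010 → (cmp)
[4] flags=0010 HI?T → r3=0x4a
[5] flags=0010 CC?F → skip
[6] flags=1001 → (cmp)
[7] flags=1001 MI?T → r2=0x87
[8] flags=1001 MI?T → r0=0x3a

EXEC = [1,4,7,8]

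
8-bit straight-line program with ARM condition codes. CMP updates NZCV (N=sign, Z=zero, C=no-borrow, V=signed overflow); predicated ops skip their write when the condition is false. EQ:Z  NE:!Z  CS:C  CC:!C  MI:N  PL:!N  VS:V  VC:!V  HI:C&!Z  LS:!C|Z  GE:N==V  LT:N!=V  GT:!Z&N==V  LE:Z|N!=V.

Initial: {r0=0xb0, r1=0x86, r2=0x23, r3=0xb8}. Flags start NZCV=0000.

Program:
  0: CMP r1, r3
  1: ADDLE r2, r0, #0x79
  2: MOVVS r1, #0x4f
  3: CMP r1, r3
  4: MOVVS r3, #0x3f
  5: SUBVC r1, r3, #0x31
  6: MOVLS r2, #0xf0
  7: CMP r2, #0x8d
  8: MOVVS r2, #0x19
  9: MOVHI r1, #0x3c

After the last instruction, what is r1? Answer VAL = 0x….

0: ✓ CMP  NZCV=1000
1: ✓ ADDLE  r2←0x29
2: · MOVVS
3: ✓ CMP  NZCV=1000
4: · MOVVS
5: ✓ SUBVC  r1←0x87
6: ✓ MOVLS  r2←0xf0
7: ✓ CMP  NZCV=0010
8: · MOVVS
9: ✓ MOVHI  r1←0x3c

VAL = 0x3c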